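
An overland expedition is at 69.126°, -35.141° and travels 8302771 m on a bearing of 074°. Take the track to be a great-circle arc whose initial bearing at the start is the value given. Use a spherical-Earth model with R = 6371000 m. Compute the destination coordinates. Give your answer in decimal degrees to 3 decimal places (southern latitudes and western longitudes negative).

latitude 19.985°, longitude 64.301°

Angular distance δ = d/R = 8302771 / 6371000 = 1.303213 rad.
Converting: φ₁ = 1.206476 rad, θ = 1.291544 rad.
sin φ₂ = sin φ₁ cos δ + cos φ₁ sin δ cos θ = (0.934366)(0.264401) + (0.356314)(0.964413)(0.275637) = 0.341766
φ₂ = asin(0.341766) = 0.348795 rad = 19.985°.
Then Δλ = atan2(0.330322, -0.054933) = 1.735590 rad, from sin θ sin δ cos φ₁ over cos δ − sin φ₁ sin φ₂.
λ₂ = λ₁ + Δλ = 64.301°.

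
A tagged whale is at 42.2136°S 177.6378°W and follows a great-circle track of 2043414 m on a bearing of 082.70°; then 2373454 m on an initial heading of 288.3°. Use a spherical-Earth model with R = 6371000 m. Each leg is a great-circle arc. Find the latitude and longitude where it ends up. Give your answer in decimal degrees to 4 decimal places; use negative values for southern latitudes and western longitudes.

Apply the spherical direct solution leg by leg, carrying full precision between legs.
Leg 1: from (-42.2136°, -177.6378°), δ = 2043414/6371000 = 0.320737 rad, θ = 82.7° → φ = -37.4423°, λ = -154.4430°.
Leg 2: from (-37.4423°, -154.4430°), δ = 2373454/6371000 = 0.372540 rad, θ = 288.3° → φ = -28.3932°, λ = -177.5737°.

latitude -28.3932°, longitude -177.5737°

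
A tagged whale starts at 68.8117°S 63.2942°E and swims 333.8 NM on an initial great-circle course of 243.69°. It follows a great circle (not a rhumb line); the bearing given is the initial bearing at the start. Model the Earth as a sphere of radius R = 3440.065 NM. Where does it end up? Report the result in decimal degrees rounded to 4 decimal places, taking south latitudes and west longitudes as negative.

latitude -70.6534°, longitude 48.0967°

The arc subtends δ = 333.8/3440.065 = 0.097033 rad at the centre.
Converting: φ₁ = -1.200991 rad, θ = 4.253193 rad.
sin φ₂ = sin φ₁ cos δ + cos φ₁ sin δ cos θ = (-0.932398)(0.995296) + (0.361434)(0.096881)(-0.443228) = -0.943532
φ₂ = asin(-0.943532) = -1.233134 rad = -70.6534°.
For the longitude increment, Δλ = atan2( sin θ sin δ cos φ₁, cos δ − sin φ₁ sin φ₂ ) = atan2(-0.031389, 0.115549) = -15.1975°.
Hence λ₂ = 63.2942° + -15.1975° = 48.0967°.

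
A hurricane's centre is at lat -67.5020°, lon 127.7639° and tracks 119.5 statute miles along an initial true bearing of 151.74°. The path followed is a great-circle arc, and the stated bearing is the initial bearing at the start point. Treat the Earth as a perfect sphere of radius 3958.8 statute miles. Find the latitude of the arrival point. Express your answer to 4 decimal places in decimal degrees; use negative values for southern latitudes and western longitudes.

latitude -69.0102°

δ = 119.5/3958.8 = 0.030186 rad (1.7295°).
With φ₁ = -67.5020° = -1.178132 rad and θ = 151.74° = 2.648363 rad:
Destination latitude: φ₂ = arcsin( sin φ₁ cos δ + cos φ₁ sin δ cos θ ) = arcsin(-0.933644) = -69.0102°.
Then Δλ = atan2(0.005468, 0.136957) = 0.039905 rad, from sin θ sin δ cos φ₁ over cos δ − sin φ₁ sin φ₂.
λ₂ = 127.7639° + 2.2864° = 130.0503°.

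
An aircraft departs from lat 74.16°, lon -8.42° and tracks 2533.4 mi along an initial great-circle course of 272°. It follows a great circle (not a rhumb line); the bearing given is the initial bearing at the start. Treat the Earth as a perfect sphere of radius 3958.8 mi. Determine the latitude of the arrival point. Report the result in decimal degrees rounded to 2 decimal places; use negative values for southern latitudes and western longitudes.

Angular distance δ = d/R = 2533.4 / 3958.8 = 0.639941 rad.
With φ₁ = 74.16° = 1.294336 rad and θ = 272° = 4.747296 rad:
Destination latitude: φ₂ = arcsin( sin φ₁ cos δ + cos φ₁ sin δ cos θ ) = arcsin(0.777360) = 51.02°.
Δλ = atan2( sin θ sin δ cos φ₁ , cos δ − sin φ₁ sin φ₂ ) = atan2(-0.162894, 0.054289) = -1.249097 rad = -71.57°.
λ₂ = -8.42° + -71.57° = -79.99°.

latitude 51.02°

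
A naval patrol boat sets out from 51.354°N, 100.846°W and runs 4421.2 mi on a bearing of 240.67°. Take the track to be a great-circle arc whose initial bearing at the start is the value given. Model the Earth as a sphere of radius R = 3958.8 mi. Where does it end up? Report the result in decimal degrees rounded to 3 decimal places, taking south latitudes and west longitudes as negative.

latitude 3.876°, longitude -152.594°

Angular distance δ = d/R = 4421.2 / 3958.8 = 1.116803 rad.
With φ₁ = 51.354° = 0.896296 rad and θ = 240.67° = 4.200484 rad:
Destination latitude: φ₂ = arcsin( sin φ₁ cos δ + cos φ₁ sin δ cos θ ) = arcsin(0.067602) = 3.876°.
Then Δλ = atan2(-0.489302, 0.385759) = -0.903176 rad, from sin θ sin δ cos φ₁ over cos δ − sin φ₁ sin φ₂.
λ₂ = λ₁ + Δλ = -152.594°.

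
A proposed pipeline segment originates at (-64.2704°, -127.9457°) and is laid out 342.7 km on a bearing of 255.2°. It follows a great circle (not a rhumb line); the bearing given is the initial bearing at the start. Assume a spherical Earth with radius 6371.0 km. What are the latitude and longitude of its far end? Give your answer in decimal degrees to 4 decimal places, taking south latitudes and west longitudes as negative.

The arc subtends δ = 342.7/6371 = 0.053791 rad at the centre.
Converting: φ₁ = -1.121730 rad, θ = 4.454080 rad.
Destination latitude: φ₂ = arcsin( sin φ₁ cos δ + cos φ₁ sin δ cos θ ) = arcsin(-0.905512) = -64.8923°.
Then Δλ = atan2(-0.022566, 0.182820) = -0.122813 rad, from sin θ sin δ cos φ₁ over cos δ − sin φ₁ sin φ₂.
λ₂ = -127.9457° + -7.0366° = -134.9823°.

latitude -64.8923°, longitude -134.9823°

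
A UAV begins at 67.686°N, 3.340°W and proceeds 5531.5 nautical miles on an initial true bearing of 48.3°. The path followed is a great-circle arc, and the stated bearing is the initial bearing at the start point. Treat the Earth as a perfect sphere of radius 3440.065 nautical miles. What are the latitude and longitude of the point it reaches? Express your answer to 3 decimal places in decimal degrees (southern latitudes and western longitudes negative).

latitude 12.593°, longitude 126.796°

The arc subtends δ = 5531.5/3440.065 = 1.607964 rad at the centre.
Start latitude φ₁ = 1.181344 rad; initial bearing θ = 0.842994 rad.
Applying the spherical law of cosines for sides, sin φ₂ = sin φ₁ cos δ + cos φ₁ sin δ cos θ = 0.218025, so φ₂ = 12.593°.
Then Δλ = atan2(0.283289, -0.238858) = 2.271305 rad, from sin θ sin δ cos φ₁ over cos δ − sin φ₁ sin φ₂.
λ₂ = -3.340° + 130.136° = 126.796°.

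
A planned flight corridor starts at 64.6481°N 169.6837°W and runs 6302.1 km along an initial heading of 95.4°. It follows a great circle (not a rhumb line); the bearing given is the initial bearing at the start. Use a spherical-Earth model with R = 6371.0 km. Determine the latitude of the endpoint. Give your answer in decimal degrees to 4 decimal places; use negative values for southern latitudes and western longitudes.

Central angle δ = d/R = 0.989185 rad.
Start latitude φ₁ = 1.128322 rad; initial bearing θ = 1.665044 rad.
sin φ₂ = sin φ₁ cos δ + cos φ₁ sin δ cos θ = (0.903695)(0.549371) + (0.428177)(0.835579)(-0.094108) = 0.462794
φ₂ = asin(0.462794) = 0.481144 rad = 27.5675°.
Then Δλ = atan2(0.356187, 0.131146) = 1.218006 rad, from sin θ sin δ cos φ₁ over cos δ − sin φ₁ sin φ₂.
λ₂ = -169.6837° + 69.7866° = -99.8971°.

latitude 27.5675°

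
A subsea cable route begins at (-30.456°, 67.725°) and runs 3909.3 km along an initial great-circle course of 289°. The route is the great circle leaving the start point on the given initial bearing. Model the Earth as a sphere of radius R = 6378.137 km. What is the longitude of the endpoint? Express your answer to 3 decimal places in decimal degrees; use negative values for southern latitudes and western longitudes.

Angular distance δ = d/R = 3909.3 / 6378.137 = 0.612922 rad.
With φ₁ = -30.456° = -0.531557 rad and θ = 289° = 5.044002 rad:
sin φ₂ = sin φ₁ cos δ + cos φ₁ sin δ cos θ = (-0.506877)(0.817971) + (0.862019)(0.575260)(0.325568) = -0.253166
φ₂ = asin(-0.253166) = -0.255951 rad = -14.665°.
For the longitude increment, Δλ = atan2( sin θ sin δ cos φ₁, cos δ − sin φ₁ sin φ₂ ) = atan2(-0.468868, 0.689647) = -34.211°.
λ₂ = λ₁ + Δλ = 33.514°.

longitude 33.514°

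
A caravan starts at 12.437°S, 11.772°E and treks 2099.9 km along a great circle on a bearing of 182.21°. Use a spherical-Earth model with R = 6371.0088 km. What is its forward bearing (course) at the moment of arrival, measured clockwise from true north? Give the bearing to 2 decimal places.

final bearing 182.53°

The arc subtends δ = 2099.9/6371.0088 = 0.329602 rad at the centre.
Converting: φ₁ = -0.217067 rad, θ = 3.180164 rad.
Applying the spherical law of cosines for sides, sin φ₂ = sin φ₁ cos δ + cos φ₁ sin δ cos θ = -0.519610, so φ₂ = -31.306°.
Then Δλ = atan2(-0.012188, 0.834265) = -0.014609 rad, from sin θ sin δ cos φ₁ over cos δ − sin φ₁ sin φ₂.
λ₂ = λ₁ + Δλ = 10.935°.
The forward bearing on arrival equals the back-azimuth from the destination plus 180°.
Back-azimuth from P₂ (-31.31°, 10.93°) to P₁ (-12.44°, 11.77°), with Δλ' = λ₁ − λ₂ = 0.84°: atan2( sin Δλ' cos φ₁ , cos φ₂ sin φ₁ − sin φ₂ cos φ₁ cos Δλ' ) = 2.53°.
Final bearing = (2.53° + 180°) mod 360° = 182.53°.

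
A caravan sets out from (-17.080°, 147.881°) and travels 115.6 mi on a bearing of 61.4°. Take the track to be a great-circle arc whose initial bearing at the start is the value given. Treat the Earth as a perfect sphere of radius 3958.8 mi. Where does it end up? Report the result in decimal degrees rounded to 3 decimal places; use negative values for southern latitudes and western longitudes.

Central angle δ = d/R = 0.029201 rad.
Converting: φ₁ = -0.298102 rad, θ = 1.071632 rad.
Applying the spherical law of cosines for sides, sin φ₂ = sin φ₁ cos δ + cos φ₁ sin δ cos θ = -0.280222, so φ₂ = -16.273°.
Then Δλ = atan2(0.024504, 0.917271) = 0.026707 rad, from sin θ sin δ cos φ₁ over cos δ − sin φ₁ sin φ₂.
Hence λ₂ = 147.881° + 1.530° = 149.411°.

latitude -16.273°, longitude 149.411°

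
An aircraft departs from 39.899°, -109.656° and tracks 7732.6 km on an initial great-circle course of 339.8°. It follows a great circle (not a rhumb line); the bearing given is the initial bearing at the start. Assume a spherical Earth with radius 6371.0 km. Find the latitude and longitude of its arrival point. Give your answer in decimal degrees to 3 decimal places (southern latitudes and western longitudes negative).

Angular distance δ = d/R = 7732.6 / 6371 = 1.213718 rad.
Converting: φ₁ = 0.696369 rad, θ = 5.930629 rad.
Applying the spherical law of cosines for sides, sin φ₂ = sin φ₁ cos δ + cos φ₁ sin δ cos θ = 0.898781, so φ₂ = 63.998°.
Δλ = atan2( sin θ sin δ cos φ₁ , cos δ − sin φ₁ sin φ₂ ) = atan2(-0.248195, -0.226972) = -2.311561 rad = -132.443°.
λ₂ = -109.656° + -132.443° = -242.099°, normalized to (−180°, 180°] → 117.901°.

latitude 63.998°, longitude 117.901°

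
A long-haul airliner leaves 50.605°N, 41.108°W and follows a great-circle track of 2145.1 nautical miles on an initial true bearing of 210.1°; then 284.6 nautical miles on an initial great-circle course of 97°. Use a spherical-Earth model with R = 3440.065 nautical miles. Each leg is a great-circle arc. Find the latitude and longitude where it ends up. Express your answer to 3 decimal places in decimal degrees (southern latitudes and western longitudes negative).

Apply the spherical direct solution leg by leg, carrying full precision between legs.
Leg 1: from (50.605°, -41.108°), δ = 2145.1/3440.065 = 0.623564 rad, θ = 210.1° → φ = 17.862°, λ = -59.027°.
Leg 2: from (17.862°, -59.027°), δ = 284.6/3440.065 = 0.082731 rad, θ = 97° → φ = 17.223°, λ = -54.101°.

latitude 17.223°, longitude -54.101°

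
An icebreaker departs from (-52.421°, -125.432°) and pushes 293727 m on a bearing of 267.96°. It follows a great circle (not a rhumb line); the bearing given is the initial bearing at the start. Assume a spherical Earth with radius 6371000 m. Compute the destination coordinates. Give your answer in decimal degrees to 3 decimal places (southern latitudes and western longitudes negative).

Angular distance δ = d/R = 293727 / 6371000 = 0.046104 rad.
Start latitude φ₁ = -0.914919 rad; initial bearing θ = 4.676784 rad.
Destination latitude: φ₂ = arcsin( sin φ₁ cos δ + cos φ₁ sin δ cos θ ) = arcsin(-0.792672) = -52.436°.
Then Δλ = atan2(-0.028089, 0.370735) = -0.075621 rad, from sin θ sin δ cos φ₁ over cos δ − sin φ₁ sin φ₂.
Hence λ₂ = -125.432° + -4.333° = -129.765°.

latitude -52.436°, longitude -129.765°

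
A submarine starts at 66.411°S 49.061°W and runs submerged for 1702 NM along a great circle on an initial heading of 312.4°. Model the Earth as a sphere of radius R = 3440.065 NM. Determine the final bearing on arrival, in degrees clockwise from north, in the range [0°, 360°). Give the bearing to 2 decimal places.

final bearing 336.28°

Angular distance δ = d/R = 1702 / 3440.065 = 0.494758 rad.
Start latitude φ₁ = -1.159091 rad; initial bearing θ = 5.452409 rad.
Applying the spherical law of cosines for sides, sin φ₂ = sin φ₁ cos δ + cos φ₁ sin δ cos θ = -0.678419, so φ₂ = -42.720°.
Then Δλ = atan2(-0.140314, 0.258353) = -0.497536 rad, from sin θ sin δ cos φ₁ over cos δ − sin φ₁ sin φ₂.
λ₂ = -49.061° + -28.507° = -77.568°.
The forward bearing on arrival equals the back-azimuth from the destination plus 180°.
Back-azimuth from P₂ (-42.72°, -77.57°) to P₁ (-66.41°, -49.06°), with Δλ' = λ₁ − λ₂ = 28.51°: atan2( sin Δλ' cos φ₁ , cos φ₂ sin φ₁ − sin φ₂ cos φ₁ cos Δλ' ) = 156.28°.
Final bearing = (156.28° + 180°) mod 360° = 336.28°.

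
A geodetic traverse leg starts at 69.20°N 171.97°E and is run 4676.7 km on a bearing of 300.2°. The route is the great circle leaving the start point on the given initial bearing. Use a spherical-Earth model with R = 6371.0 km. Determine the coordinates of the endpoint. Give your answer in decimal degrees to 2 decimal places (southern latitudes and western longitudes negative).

The arc subtends δ = 4676.7/6371 = 0.734061 rad at the centre.
Converting: φ₁ = 1.207768 rad, θ = 5.239478 rad.
Destination latitude: φ₂ = arcsin( sin φ₁ cos δ + cos φ₁ sin δ cos θ ) = arcsin(0.813731) = 54.46°.
Δλ = atan2( sin θ sin δ cos φ₁ , cos δ − sin φ₁ sin φ₂ ) = atan2(-0.205596, -0.018236) = -1.659263 rad = -95.07°.
Hence λ₂ = 171.97° + -95.07° = 76.90°.

latitude 54.46°, longitude 76.90°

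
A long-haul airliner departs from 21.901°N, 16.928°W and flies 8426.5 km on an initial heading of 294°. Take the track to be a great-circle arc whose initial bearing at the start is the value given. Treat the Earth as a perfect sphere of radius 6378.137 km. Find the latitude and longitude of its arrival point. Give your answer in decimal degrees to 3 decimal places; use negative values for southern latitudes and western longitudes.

latitude 27.248°, longitude -101.622°

Angular distance δ = d/R = 8426.5 / 6378.137 = 1.321154 rad.
Converting: φ₁ = 0.382245 rad, θ = 5.131268 rad.
sin φ₂ = sin φ₁ cos δ + cos φ₁ sin δ cos θ = (0.373004)(0.247058) + (0.927830)(0.969001)(0.406737) = 0.457837
φ₂ = asin(0.457837) = 0.475561 rad = 27.248°.
For the longitude increment, Δλ = atan2( sin θ sin δ cos φ₁, cos δ − sin φ₁ sin φ₂ ) = atan2(-0.821339, 0.076282) = -84.694°.
Hence λ₂ = -16.928° + -84.694° = -101.622°.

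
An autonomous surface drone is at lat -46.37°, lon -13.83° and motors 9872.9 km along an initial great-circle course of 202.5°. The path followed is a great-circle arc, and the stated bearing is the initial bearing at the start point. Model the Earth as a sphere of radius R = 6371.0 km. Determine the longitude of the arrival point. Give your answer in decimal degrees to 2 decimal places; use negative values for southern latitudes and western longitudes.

Central angle δ = d/R = 1.549663 rad.
Converting: φ₁ = -0.809309 rad, θ = 3.534292 rad.
sin φ₂ = sin φ₁ cos δ + cos φ₁ sin δ cos θ = (-0.723811)(0.021132) + (0.689999)(0.999777)(-0.923880) = -0.652629
φ₂ = asin(-0.652629) = -0.711049 rad = -40.74°.
Then Δλ = atan2(-0.263992, -0.451248) = -2.612255 rad, from sin θ sin δ cos φ₁ over cos δ − sin φ₁ sin φ₂.
λ₂ = λ₁ + Δλ = -163.50°.

longitude -163.50°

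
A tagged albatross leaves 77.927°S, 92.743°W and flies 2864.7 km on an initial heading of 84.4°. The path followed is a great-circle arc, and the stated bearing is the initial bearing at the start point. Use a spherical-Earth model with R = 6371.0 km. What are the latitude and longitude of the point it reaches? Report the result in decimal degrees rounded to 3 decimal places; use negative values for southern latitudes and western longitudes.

The arc subtends δ = 2864.7/6371 = 0.449647 rad at the centre.
With φ₁ = -77.927° = -1.360083 rad and θ = 84.4° = 1.473058 rad:
Destination latitude: φ₂ = arcsin( sin φ₁ cos δ + cos φ₁ sin δ cos θ ) = arcsin(-0.871810) = -60.670°.
Δλ = atan2( sin θ sin δ cos φ₁ , cos δ − sin φ₁ sin φ₂ ) = atan2(0.090476, 0.048074) = 1.082392 rad = 62.016°.
λ₂ = λ₁ + Δλ = -30.727°.

latitude -60.670°, longitude -30.727°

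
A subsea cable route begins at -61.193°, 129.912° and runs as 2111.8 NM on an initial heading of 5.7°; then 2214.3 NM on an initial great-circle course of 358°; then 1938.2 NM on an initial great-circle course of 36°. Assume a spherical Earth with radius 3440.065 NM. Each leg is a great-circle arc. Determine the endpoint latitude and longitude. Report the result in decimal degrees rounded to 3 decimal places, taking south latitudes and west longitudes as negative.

Apply the spherical direct solution leg by leg, carrying full precision between legs.
Leg 1: from (-61.193°, 129.912°), δ = 2111.8/3440.065 = 0.613884 rad, θ = 5.7° → φ = -26.108°, λ = 133.565°.
Leg 2: from (-26.108°, 133.565°), δ = 2214.3/3440.065 = 0.643680 rad, θ = 358° → φ = 10.753°, λ = 132.343°.
Leg 3: from (10.753°, 132.343°), δ = 1938.2/3440.065 = 0.563420 rad, θ = 36° → φ = 35.608°, λ = 155.057°.

latitude 35.608°, longitude 155.057°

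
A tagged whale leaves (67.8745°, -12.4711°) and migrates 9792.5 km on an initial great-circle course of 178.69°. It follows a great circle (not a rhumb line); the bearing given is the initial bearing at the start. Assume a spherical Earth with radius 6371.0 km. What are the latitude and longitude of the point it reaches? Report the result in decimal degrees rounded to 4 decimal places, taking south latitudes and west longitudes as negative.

The arc subtends δ = 9792.5/6371 = 1.537043 rad at the centre.
Start latitude φ₁ = 1.184634 rad; initial bearing θ = 3.118729 rad.
Applying the spherical law of cosines for sides, sin φ₂ = sin φ₁ cos δ + cos φ₁ sin δ cos θ = -0.345062, so φ₂ = -20.1856°.
For the longitude increment, Δλ = atan2( sin θ sin δ cos φ₁, cos δ − sin φ₁ sin φ₂ ) = atan2(0.008606, 0.353399) = 1.3949°.
Hence λ₂ = -12.4711° + 1.3949° = -11.0762°.

latitude -20.1856°, longitude -11.0762°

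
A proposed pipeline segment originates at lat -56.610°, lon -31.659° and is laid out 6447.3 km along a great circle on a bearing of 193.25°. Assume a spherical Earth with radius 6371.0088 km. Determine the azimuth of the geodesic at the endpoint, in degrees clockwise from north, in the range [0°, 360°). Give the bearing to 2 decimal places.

The arc subtends δ = 6447.3/6371.0088 = 1.011975 rad at the centre.
With φ₁ = -56.610° = -0.988031 rad and θ = 193.25° = 3.372849 rad:
Destination latitude: φ₂ = arcsin( sin φ₁ cos δ + cos φ₁ sin δ cos θ ) = arcsin(-0.896873) = -63.750°.
Δλ = atan2( sin θ sin δ cos φ₁ , cos δ − sin φ₁ sin φ₂ ) = atan2(-0.106949, -0.218652) = -2.686679 rad = -153.935°.
λ₂ = -31.659° + -153.935° = -185.594°, normalized to (−180°, 180°] → 174.406°.
The forward bearing on arrival equals the back-azimuth from the destination plus 180°.
Back-azimuth from P₂ (-63.75°, 174.41°) to P₁ (-56.61°, -31.66°), with Δλ' = λ₁ − λ₂ = -206.06°: atan2( sin Δλ' cos φ₁ , cos φ₂ sin φ₁ − sin φ₂ cos φ₁ cos Δλ' ) = 163.43°.
Final bearing = (163.43° + 180°) mod 360° = 343.43°.

final bearing 343.43°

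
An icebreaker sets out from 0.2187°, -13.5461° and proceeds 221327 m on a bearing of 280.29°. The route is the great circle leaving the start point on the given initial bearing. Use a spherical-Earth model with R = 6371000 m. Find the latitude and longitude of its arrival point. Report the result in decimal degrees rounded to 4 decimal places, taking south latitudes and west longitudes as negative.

latitude 0.5741°, longitude -15.5046°

Angular distance δ = d/R = 221327 / 6371000 = 0.034740 rad.
Start latitude φ₁ = 0.003817 rad; initial bearing θ = 4.891983 rad.
Destination latitude: φ₂ = arcsin( sin φ₁ cos δ + cos φ₁ sin δ cos θ ) = arcsin(0.010019) = 0.5741°.
For the longitude increment, Δλ = atan2( sin θ sin δ cos φ₁, cos δ − sin φ₁ sin φ₂ ) = atan2(-0.034174, 0.999358) = -1.9585°.
λ₂ = λ₁ + Δλ = -15.5046°.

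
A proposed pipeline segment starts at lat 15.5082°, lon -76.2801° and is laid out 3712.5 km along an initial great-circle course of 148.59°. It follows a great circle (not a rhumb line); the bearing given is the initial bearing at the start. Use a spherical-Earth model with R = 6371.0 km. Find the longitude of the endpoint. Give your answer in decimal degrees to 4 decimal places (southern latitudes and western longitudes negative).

longitude -59.1440°

The arc subtends δ = 3712.5/6371 = 0.582719 rad at the centre.
With φ₁ = 15.5082° = 0.270669 rad and θ = 148.59° = 2.593385 rad:
Destination latitude: φ₂ = arcsin( sin φ₁ cos δ + cos φ₁ sin δ cos θ ) = arcsin(-0.229305) = -13.2562°.
Δλ = atan2( sin θ sin δ cos φ₁ , cos δ − sin φ₁ sin φ₂ ) = atan2(0.276350, 0.896280) = 0.299081 rad = 17.1361°.
λ₂ = -76.2801° + 17.1361° = -59.1440°.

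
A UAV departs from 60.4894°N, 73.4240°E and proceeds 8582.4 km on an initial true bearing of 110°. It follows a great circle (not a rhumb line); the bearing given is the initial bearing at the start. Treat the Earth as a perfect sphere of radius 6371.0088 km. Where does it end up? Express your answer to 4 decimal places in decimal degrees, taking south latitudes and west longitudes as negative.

latitude 1.6490°, longitude 139.8665°

The arc subtends δ = 8582.4/6371.0088 = 1.347102 rad at the centre.
With φ₁ = 60.4894° = 1.055739 rad and θ = 110° = 1.919862 rad:
Applying the spherical law of cosines for sides, sin φ₂ = sin φ₁ cos δ + cos φ₁ sin δ cos θ = 0.028777, so φ₂ = 1.6490°.
Then Δλ = atan2(0.451345, 0.196789) = 1.159640 rad, from sin θ sin δ cos φ₁ over cos δ − sin φ₁ sin φ₂.
λ₂ = λ₁ + Δλ = 139.8665°.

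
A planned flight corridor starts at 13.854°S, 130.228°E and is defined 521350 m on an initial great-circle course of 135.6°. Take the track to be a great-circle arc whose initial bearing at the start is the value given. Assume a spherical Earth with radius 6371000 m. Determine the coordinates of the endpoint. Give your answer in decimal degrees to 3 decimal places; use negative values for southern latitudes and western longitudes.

Central angle δ = d/R = 0.081832 rad.
Start latitude φ₁ = -0.241798 rad; initial bearing θ = 2.366666 rad.
sin φ₂ = sin φ₁ cos δ + cos φ₁ sin δ cos θ = (-0.239449)(0.996654) + (0.970909)(0.081740)(-0.714473) = -0.295350
φ₂ = asin(-0.295350) = -0.299822 rad = -17.179°.
For the longitude increment, Δλ = atan2( sin θ sin δ cos φ₁, cos δ − sin φ₁ sin φ₂ ) = atan2(0.055527, 0.925933) = 3.432°.
Hence λ₂ = 130.228° + 3.432° = 133.660°.

latitude -17.179°, longitude 133.660°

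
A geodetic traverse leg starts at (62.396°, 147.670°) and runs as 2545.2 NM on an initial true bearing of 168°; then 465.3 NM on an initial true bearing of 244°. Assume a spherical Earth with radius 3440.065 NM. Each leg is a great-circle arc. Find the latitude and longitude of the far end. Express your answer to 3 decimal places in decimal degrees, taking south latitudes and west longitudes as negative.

latitude 16.878°, longitude 148.996°

Apply the spherical direct solution leg by leg, carrying full precision between legs.
Leg 1: from (62.396°, 147.670°), δ = 2545.2/3440.065 = 0.739870 rad, θ = 168° → φ = 20.421°, λ = 156.272°.
Leg 2: from (20.421°, 156.272°), δ = 465.3/3440.065 = 0.135259 rad, θ = 244° → φ = 16.878°, λ = 148.996°.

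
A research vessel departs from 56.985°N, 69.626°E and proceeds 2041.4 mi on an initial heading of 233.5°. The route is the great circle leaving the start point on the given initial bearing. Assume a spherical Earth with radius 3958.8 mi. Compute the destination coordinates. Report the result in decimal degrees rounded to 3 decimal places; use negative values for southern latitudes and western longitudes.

The arc subtends δ = 2041.4/3958.8 = 0.515661 rad at the centre.
With φ₁ = 56.985° = 0.994576 rad and θ = 233.5° = 4.075344 rad:
sin φ₂ = sin φ₁ cos δ + cos φ₁ sin δ cos θ = (0.838528)(0.869967) + (0.544859)(0.493110)(-0.594823) = 0.569677
φ₂ = asin(0.569677) = 0.606113 rad = 34.728°.
Δλ = atan2( sin θ sin δ cos φ₁ , cos δ − sin φ₁ sin φ₂ ) = atan2(-0.215977, 0.392277) = -0.503282 rad = -28.836°.
λ₂ = 69.626° + -28.836° = 40.790°.

latitude 34.728°, longitude 40.790°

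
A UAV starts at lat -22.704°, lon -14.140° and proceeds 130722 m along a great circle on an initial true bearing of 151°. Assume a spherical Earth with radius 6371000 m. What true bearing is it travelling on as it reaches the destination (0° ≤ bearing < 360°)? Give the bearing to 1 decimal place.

final bearing 150.8°

δ = 130722/6371000 = 0.020518 rad (1.1756°).
Start latitude φ₁ = -0.396260 rad; initial bearing θ = 2.635447 rad.
Applying the spherical law of cosines for sides, sin φ₂ = sin φ₁ cos δ + cos φ₁ sin δ cos θ = -0.402443, so φ₂ = -23.731°.
Δλ = atan2( sin θ sin δ cos φ₁ , cos δ − sin φ₁ sin φ₂ ) = atan2(0.009176, 0.844458) = 0.010866 rad = 0.623°.
λ₂ = -14.140° + 0.623° = -13.517°.
The forward bearing on arrival equals the back-azimuth from the destination plus 180°.
Back-azimuth from P₂ (-23.7°, -13.5°) to P₁ (-22.7°, -14.1°), with Δλ' = λ₁ − λ₂ = -0.6°: atan2( sin Δλ' cos φ₁ , cos φ₂ sin φ₁ − sin φ₂ cos φ₁ cos Δλ' ) = 330.8°.
Final bearing = (330.8° + 180°) mod 360° = 150.8°.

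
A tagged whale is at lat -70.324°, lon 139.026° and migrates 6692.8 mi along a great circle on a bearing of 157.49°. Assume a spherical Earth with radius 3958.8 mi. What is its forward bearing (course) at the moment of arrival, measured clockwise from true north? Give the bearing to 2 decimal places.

final bearing 7.55°

δ = 6692.8/3958.8 = 1.690613 rad (96.8650°).
Converting: φ₁ = -1.227385 rad, θ = 2.748719 rad.
Destination latitude: φ₂ = arcsin( sin φ₁ cos δ + cos φ₁ sin δ cos θ ) = arcsin(-0.196267) = -11.319°.
For the longitude increment, Δλ = atan2( sin θ sin δ cos φ₁, cos δ − sin φ₁ sin φ₂ ) = atan2(0.127980, -0.304338) = 157.192°.
λ₂ = 139.026° + 157.192° = 296.218°, normalized to (−180°, 180°] → -63.782°.
The forward bearing on arrival equals the back-azimuth from the destination plus 180°.
Back-azimuth from P₂ (-11.32°, -63.78°) to P₁ (-70.32°, 139.03°), with Δλ' = λ₁ − λ₂ = 202.81°: atan2( sin Δλ' cos φ₁ , cos φ₂ sin φ₁ − sin φ₂ cos φ₁ cos Δλ' ) = 187.55°.
Final bearing = (187.55° + 180°) mod 360° = 7.55°.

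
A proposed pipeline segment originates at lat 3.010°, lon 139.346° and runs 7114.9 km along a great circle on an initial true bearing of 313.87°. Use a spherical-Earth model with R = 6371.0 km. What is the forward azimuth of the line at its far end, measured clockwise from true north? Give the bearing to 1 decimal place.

δ = 7114.9/6371 = 1.116763 rad (63.9858°).
Converting: φ₁ = 0.052534 rad, θ = 5.478065 rad.
Applying the spherical law of cosines for sides, sin φ₂ = sin φ₁ cos δ + cos φ₁ sin δ cos θ = 0.644983, so φ₂ = 40.164°.
Δλ = atan2( sin θ sin δ cos φ₁ , cos δ − sin φ₁ sin φ₂ ) = atan2(-0.646981, 0.404725) = -1.011795 rad = -57.972°.
λ₂ = 139.346° + -57.972° = 81.374°.
The forward bearing on arrival equals the back-azimuth from the destination plus 180°.
Back-azimuth from P₂ (40.2°, 81.4°) to P₁ (3.0°, 139.3°), with Δλ' = λ₁ − λ₂ = 58.0°: atan2( sin Δλ' cos φ₁ , cos φ₂ sin φ₁ − sin φ₂ cos φ₁ cos Δλ' ) = 109.6°.
Final bearing = (109.6° + 180°) mod 360° = 289.6°.

final bearing 289.6°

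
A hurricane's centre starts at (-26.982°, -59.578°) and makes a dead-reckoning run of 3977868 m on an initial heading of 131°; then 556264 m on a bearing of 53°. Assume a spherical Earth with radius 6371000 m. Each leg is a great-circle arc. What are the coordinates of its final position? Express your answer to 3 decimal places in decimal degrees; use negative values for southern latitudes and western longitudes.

Apply the spherical direct solution leg by leg, carrying full precision between legs.
Leg 1: from (-26.982°, -59.578°), δ = 3977868/6371000 = 0.624371 rad, θ = 131° → φ = -45.226°, λ = -20.792°.
Leg 2: from (-45.226°, -20.792°), δ = 556264/6371000 = 0.087312 rad, θ = 53° → φ = -42.084°, λ = -15.408°.

latitude -42.084°, longitude -15.408°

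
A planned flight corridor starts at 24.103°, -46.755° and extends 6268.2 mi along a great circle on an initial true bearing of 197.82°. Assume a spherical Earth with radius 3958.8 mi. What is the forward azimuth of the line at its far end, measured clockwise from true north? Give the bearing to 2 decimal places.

final bearing 215.10°

δ = 6268.2/3958.8 = 1.583359 rad (90.7198°).
Converting: φ₁ = 0.420677 rad, θ = 3.452610 rad.
Destination latitude: φ₂ = arcsin( sin φ₁ cos δ + cos φ₁ sin δ cos θ ) = arcsin(-0.874080) = -60.936°.
Then Δλ = atan2(-0.279324, 0.344393) = -0.681449 rad, from sin θ sin δ cos φ₁ over cos δ − sin φ₁ sin φ₂.
Hence λ₂ = -46.755° + -39.044° = -85.799°.
The forward bearing on arrival equals the back-azimuth from the destination plus 180°.
Back-azimuth from P₂ (-60.94°, -85.80°) to P₁ (24.10°, -46.76°), with Δλ' = λ₁ − λ₂ = 39.04°: atan2( sin Δλ' cos φ₁ , cos φ₂ sin φ₁ − sin φ₂ cos φ₁ cos Δλ' ) = 35.10°.
Final bearing = (35.10° + 180°) mod 360° = 215.10°.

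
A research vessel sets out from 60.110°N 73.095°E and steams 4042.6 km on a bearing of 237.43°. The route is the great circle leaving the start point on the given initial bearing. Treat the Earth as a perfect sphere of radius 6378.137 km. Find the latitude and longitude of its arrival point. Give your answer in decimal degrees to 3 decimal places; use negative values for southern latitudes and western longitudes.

latitude 32.664°, longitude 36.735°

The arc subtends δ = 4042.6/6378.137 = 0.633821 rad at the centre.
Converting: φ₁ = 1.049117 rad, θ = 4.143935 rad.
Destination latitude: φ₂ = arcsin( sin φ₁ cos δ + cos φ₁ sin δ cos θ ) = arcsin(0.539713) = 32.664°.
Then Δλ = atan2(-0.248715, 0.337848) = -0.634595 rad, from sin θ sin δ cos φ₁ over cos δ − sin φ₁ sin φ₂.
Hence λ₂ = 73.095° + -36.360° = 36.735°.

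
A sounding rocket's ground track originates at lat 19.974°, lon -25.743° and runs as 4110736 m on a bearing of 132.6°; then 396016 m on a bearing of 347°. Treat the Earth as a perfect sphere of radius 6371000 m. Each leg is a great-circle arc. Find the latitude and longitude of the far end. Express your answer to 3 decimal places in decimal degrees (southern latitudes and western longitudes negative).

latitude -2.825°, longitude -0.098°

Apply the spherical direct solution leg by leg, carrying full precision between legs.
Leg 1: from (19.974°, -25.743°), δ = 4110736/6371000 = 0.645226 rad, θ = 132.6° → φ = -6.295°, λ = 0.703°.
Leg 2: from (-6.295°, 0.703°), δ = 396016/6371000 = 0.062159 rad, θ = 347° → φ = -2.825°, λ = -0.098°.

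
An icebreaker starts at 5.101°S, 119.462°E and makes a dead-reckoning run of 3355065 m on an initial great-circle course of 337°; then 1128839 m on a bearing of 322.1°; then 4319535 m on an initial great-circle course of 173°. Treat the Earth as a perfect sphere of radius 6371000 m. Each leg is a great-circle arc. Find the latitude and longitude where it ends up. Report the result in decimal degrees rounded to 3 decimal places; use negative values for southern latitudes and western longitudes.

latitude -8.191°, longitude 104.398°

Apply the spherical direct solution leg by leg, carrying full precision between legs.
Leg 1: from (-5.101°, 119.462°), δ = 3355065/6371000 = 0.526615 rad, θ = 337° → φ = 22.579°, λ = 107.182°.
Leg 2: from (22.579°, 107.182°), δ = 1128839/6371000 = 0.177184 rad, θ = 322.1° → φ = 30.422°, λ = 99.969°.
Leg 3: from (30.422°, 99.969°), δ = 4319535/6371000 = 0.678000 rad, θ = 173° → φ = -8.191°, λ = 104.398°.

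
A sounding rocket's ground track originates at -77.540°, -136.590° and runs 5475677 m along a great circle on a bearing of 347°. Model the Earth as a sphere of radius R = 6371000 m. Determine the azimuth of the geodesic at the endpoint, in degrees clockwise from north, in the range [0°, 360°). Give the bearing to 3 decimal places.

δ = 5475677/6371000 = 0.859469 rad (49.2439°).
Start latitude φ₁ = -1.353328 rad; initial bearing θ = 6.056293 rad.
sin φ₂ = sin φ₁ cos δ + cos φ₁ sin δ cos θ = (-0.976447)(0.652840) + (0.215758)(0.757496)(0.974370) = -0.478216
φ₂ = asin(-0.478216) = -0.498623 rad = -28.569°.
Δλ = atan2( sin θ sin δ cos φ₁ , cos δ − sin φ₁ sin φ₂ ) = atan2(-0.036765, 0.185887) = -0.195262 rad = -11.188°.
λ₂ = λ₁ + Δλ = -147.778°.
The forward bearing on arrival equals the back-azimuth from the destination plus 180°.
Back-azimuth from P₂ (-28.569°, -147.778°) to P₁ (-77.540°, -136.590°), with Δλ' = λ₁ − λ₂ = 11.188°: atan2( sin Δλ' cos φ₁ , cos φ₂ sin φ₁ − sin φ₂ cos φ₁ cos Δλ' ) = 176.832°.
Final bearing = (176.832° + 180°) mod 360° = 356.832°.

final bearing 356.832°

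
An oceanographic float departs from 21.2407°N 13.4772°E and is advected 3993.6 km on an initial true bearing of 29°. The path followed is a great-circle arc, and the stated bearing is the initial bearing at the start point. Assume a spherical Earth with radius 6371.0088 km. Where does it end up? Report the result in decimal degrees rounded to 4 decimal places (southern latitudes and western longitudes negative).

latitude 50.4978°, longitude 40.0329°

Angular distance δ = d/R = 3993.6 / 6371.0088 = 0.626840 rad.
Start latitude φ₁ = 0.370720 rad; initial bearing θ = 0.506145 rad.
Applying the spherical law of cosines for sides, sin φ₂ = sin φ₁ cos δ + cos φ₁ sin δ cos θ = 0.771600, so φ₂ = 50.4978°.
Then Δλ = atan2(0.265064, 0.530345) = 0.463484 rad, from sin θ sin δ cos φ₁ over cos δ − sin φ₁ sin φ₂.
λ₂ = 13.4772° + 26.5557° = 40.0329°.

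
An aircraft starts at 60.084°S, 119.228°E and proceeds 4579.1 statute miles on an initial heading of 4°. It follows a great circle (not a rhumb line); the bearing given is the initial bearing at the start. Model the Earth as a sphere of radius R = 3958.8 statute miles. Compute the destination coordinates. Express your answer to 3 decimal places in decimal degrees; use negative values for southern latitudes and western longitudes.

latitude 6.125°, longitude 122.910°

δ = 4579.1/3958.8 = 1.156689 rad (66.2734°).
Start latitude φ₁ = -1.048664 rad; initial bearing θ = 0.069813 rad.
sin φ₂ = sin φ₁ cos δ + cos φ₁ sin δ cos θ = (-0.866758)(0.402373) + (0.498730)(0.915476)(0.997564) = 0.106703
φ₂ = asin(0.106703) = 0.106907 rad = 6.125°.
Then Δλ = atan2(0.031849, 0.494859) = 0.064271 rad, from sin θ sin δ cos φ₁ over cos δ − sin φ₁ sin φ₂.
λ₂ = λ₁ + Δλ = 122.910°.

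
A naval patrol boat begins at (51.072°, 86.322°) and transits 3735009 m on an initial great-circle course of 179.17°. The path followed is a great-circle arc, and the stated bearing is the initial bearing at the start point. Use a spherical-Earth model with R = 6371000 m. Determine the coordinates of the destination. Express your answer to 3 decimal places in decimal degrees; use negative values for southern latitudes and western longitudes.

latitude 17.484°, longitude 86.803°

δ = 3735009/6371000 = 0.586252 rad (33.5897°).
Converting: φ₁ = 0.891375 rad, θ = 3.127106 rad.
Applying the spherical law of cosines for sides, sin φ₂ = sin φ₁ cos δ + cos φ₁ sin δ cos θ = 0.300447, so φ₂ = 17.484°.
For the longitude increment, Δλ = atan2( sin θ sin δ cos φ₁, cos δ − sin φ₁ sin φ₂ ) = atan2(0.005036, 0.599292) = 0.481°.
λ₂ = 86.322° + 0.481° = 86.803°.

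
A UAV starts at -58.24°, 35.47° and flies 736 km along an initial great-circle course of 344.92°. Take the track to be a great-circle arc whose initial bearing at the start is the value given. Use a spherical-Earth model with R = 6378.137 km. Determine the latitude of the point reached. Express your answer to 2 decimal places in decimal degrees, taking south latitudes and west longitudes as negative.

latitude -51.82°

δ = 736/6378.137 = 0.115394 rad (6.6116°).
Converting: φ₁ = -1.016480 rad, θ = 6.019990 rad.
Destination latitude: φ₂ = arcsin( sin φ₁ cos δ + cos φ₁ sin δ cos θ ) = arcsin(-0.786088) = -51.82°.
Then Δλ = atan2(-0.015767, 0.324970) = -0.048481 rad, from sin θ sin δ cos φ₁ over cos δ − sin φ₁ sin φ₂.
λ₂ = 35.47° + -2.78° = 32.69°.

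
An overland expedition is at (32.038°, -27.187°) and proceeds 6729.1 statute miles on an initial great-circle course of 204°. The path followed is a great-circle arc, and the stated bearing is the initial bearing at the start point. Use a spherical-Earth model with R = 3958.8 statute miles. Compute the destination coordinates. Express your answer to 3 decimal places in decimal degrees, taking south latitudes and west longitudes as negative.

latitude -56.742°, longitude -74.537°

Angular distance δ = d/R = 6729.1 / 3958.8 = 1.699783 rad.
Start latitude φ₁ = 0.559169 rad; initial bearing θ = 3.560472 rad.
Applying the spherical law of cosines for sides, sin φ₂ = sin φ₁ cos δ + cos φ₁ sin δ cos θ = -0.836211, so φ₂ = -56.742°.
Δλ = atan2( sin θ sin δ cos φ₁ , cos δ − sin φ₁ sin φ₂ ) = atan2(-0.341925, 0.314966) = -0.826416 rad = -47.350°.
Hence λ₂ = -27.187° + -47.350° = -74.537°.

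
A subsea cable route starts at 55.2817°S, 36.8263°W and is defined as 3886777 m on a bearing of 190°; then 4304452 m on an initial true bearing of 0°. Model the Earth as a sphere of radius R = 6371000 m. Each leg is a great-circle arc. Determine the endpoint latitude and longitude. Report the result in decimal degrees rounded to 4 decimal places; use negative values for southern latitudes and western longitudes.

Apply the spherical direct solution leg by leg, carrying full precision between legs.
Leg 1: from (-55.2817°, -36.8263°), δ = 3886777/6371000 = 0.610073 rad, θ = 190° → φ = -84.2877°, λ = -125.0820°.
Leg 2: from (-84.2877°, -125.0820°), δ = 4304452/6371000 = 0.675632 rad, θ = 0° → φ = -45.5768°, λ = -125.0820°.

latitude -45.5768°, longitude -125.0820°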